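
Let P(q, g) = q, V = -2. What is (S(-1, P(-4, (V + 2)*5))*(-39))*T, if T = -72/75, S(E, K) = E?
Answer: -936/25 ≈ -37.440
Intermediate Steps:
T = -24/25 (T = -72*1/75 = -24/25 ≈ -0.96000)
(S(-1, P(-4, (V + 2)*5))*(-39))*T = -1*(-39)*(-24/25) = 39*(-24/25) = -936/25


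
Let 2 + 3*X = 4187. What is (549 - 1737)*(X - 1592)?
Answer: 234036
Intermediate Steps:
X = 1395 (X = -⅔ + (⅓)*4187 = -⅔ + 4187/3 = 1395)
(549 - 1737)*(X - 1592) = (549 - 1737)*(1395 - 1592) = -1188*(-197) = 234036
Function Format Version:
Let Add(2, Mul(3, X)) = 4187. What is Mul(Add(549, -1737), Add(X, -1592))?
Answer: 234036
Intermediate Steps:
X = 1395 (X = Add(Rational(-2, 3), Mul(Rational(1, 3), 4187)) = Add(Rational(-2, 3), Rational(4187, 3)) = 1395)
Mul(Add(549, -1737), Add(X, -1592)) = Mul(Add(549, -1737), Add(1395, -1592)) = Mul(-1188, -197) = 234036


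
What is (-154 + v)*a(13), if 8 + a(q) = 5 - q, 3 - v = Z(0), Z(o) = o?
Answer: 2416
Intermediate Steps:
v = 3 (v = 3 - 1*0 = 3 + 0 = 3)
a(q) = -3 - q (a(q) = -8 + (5 - q) = -3 - q)
(-154 + v)*a(13) = (-154 + 3)*(-3 - 1*13) = -151*(-3 - 13) = -151*(-16) = 2416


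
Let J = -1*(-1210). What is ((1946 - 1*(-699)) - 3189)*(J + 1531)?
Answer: -1491104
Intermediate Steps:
J = 1210
((1946 - 1*(-699)) - 3189)*(J + 1531) = ((1946 - 1*(-699)) - 3189)*(1210 + 1531) = ((1946 + 699) - 3189)*2741 = (2645 - 3189)*2741 = -544*2741 = -1491104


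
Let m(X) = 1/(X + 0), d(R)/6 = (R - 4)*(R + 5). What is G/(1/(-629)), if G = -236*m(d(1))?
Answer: -37111/27 ≈ -1374.5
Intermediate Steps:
d(R) = 6*(-4 + R)*(5 + R) (d(R) = 6*((R - 4)*(R + 5)) = 6*((-4 + R)*(5 + R)) = 6*(-4 + R)*(5 + R))
m(X) = 1/X
G = 59/27 (G = -236/(-120 + 6*1 + 6*1**2) = -236/(-120 + 6 + 6*1) = -236/(-120 + 6 + 6) = -236/(-108) = -236*(-1/108) = 59/27 ≈ 2.1852)
G/(1/(-629)) = 59/(27*(1/(-629))) = 59/(27*(-1/629)) = (59/27)*(-629) = -37111/27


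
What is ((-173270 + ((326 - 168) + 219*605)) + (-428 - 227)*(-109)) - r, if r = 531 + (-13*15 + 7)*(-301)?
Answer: -26341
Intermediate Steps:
r = 57119 (r = 531 + (-195 + 7)*(-301) = 531 - 188*(-301) = 531 + 56588 = 57119)
((-173270 + ((326 - 168) + 219*605)) + (-428 - 227)*(-109)) - r = ((-173270 + ((326 - 168) + 219*605)) + (-428 - 227)*(-109)) - 1*57119 = ((-173270 + (158 + 132495)) - 655*(-109)) - 57119 = ((-173270 + 132653) + 71395) - 57119 = (-40617 + 71395) - 57119 = 30778 - 57119 = -26341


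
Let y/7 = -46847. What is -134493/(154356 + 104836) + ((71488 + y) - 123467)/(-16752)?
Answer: 2004501825/90458008 ≈ 22.159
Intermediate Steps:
y = -327929 (y = 7*(-46847) = -327929)
-134493/(154356 + 104836) + ((71488 + y) - 123467)/(-16752) = -134493/(154356 + 104836) + ((71488 - 327929) - 123467)/(-16752) = -134493/259192 + (-256441 - 123467)*(-1/16752) = -134493*1/259192 - 379908*(-1/16752) = -134493/259192 + 31659/1396 = 2004501825/90458008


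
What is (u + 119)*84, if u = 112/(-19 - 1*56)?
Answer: 246764/25 ≈ 9870.6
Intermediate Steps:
u = -112/75 (u = 112/(-19 - 56) = 112/(-75) = 112*(-1/75) = -112/75 ≈ -1.4933)
(u + 119)*84 = (-112/75 + 119)*84 = (8813/75)*84 = 246764/25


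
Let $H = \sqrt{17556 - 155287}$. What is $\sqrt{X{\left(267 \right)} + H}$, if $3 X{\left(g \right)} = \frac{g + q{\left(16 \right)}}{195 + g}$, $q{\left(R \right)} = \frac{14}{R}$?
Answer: $\frac{\sqrt{165011 + 853776 i \sqrt{137731}}}{924} \approx 13.626 + 13.619 i$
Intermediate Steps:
$X{\left(g \right)} = \frac{\frac{7}{8} + g}{3 \left(195 + g\right)}$ ($X{\left(g \right)} = \frac{\left(g + \frac{14}{16}\right) \frac{1}{195 + g}}{3} = \frac{\left(g + 14 \cdot \frac{1}{16}\right) \frac{1}{195 + g}}{3} = \frac{\left(g + \frac{7}{8}\right) \frac{1}{195 + g}}{3} = \frac{\left(\frac{7}{8} + g\right) \frac{1}{195 + g}}{3} = \frac{\frac{1}{195 + g} \left(\frac{7}{8} + g\right)}{3} = \frac{\frac{7}{8} + g}{3 \left(195 + g\right)}$)
$H = i \sqrt{137731}$ ($H = \sqrt{-137731} = i \sqrt{137731} \approx 371.12 i$)
$\sqrt{X{\left(267 \right)} + H} = \sqrt{\frac{7 + 8 \cdot 267}{24 \left(195 + 267\right)} + i \sqrt{137731}} = \sqrt{\frac{7 + 2136}{24 \cdot 462} + i \sqrt{137731}} = \sqrt{\frac{1}{24} \cdot \frac{1}{462} \cdot 2143 + i \sqrt{137731}} = \sqrt{\frac{2143}{11088} + i \sqrt{137731}}$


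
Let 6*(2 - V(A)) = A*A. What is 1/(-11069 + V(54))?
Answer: -1/11553 ≈ -8.6558e-5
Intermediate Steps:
V(A) = 2 - A**2/6 (V(A) = 2 - A*A/6 = 2 - A**2/6)
1/(-11069 + V(54)) = 1/(-11069 + (2 - 1/6*54**2)) = 1/(-11069 + (2 - 1/6*2916)) = 1/(-11069 + (2 - 486)) = 1/(-11069 - 484) = 1/(-11553) = -1/11553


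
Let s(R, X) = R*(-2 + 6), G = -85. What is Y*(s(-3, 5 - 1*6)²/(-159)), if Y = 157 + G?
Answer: -3456/53 ≈ -65.208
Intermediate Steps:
s(R, X) = 4*R (s(R, X) = R*4 = 4*R)
Y = 72 (Y = 157 - 85 = 72)
Y*(s(-3, 5 - 1*6)²/(-159)) = 72*((4*(-3))²/(-159)) = 72*((-12)²*(-1/159)) = 72*(144*(-1/159)) = 72*(-48/53) = -3456/53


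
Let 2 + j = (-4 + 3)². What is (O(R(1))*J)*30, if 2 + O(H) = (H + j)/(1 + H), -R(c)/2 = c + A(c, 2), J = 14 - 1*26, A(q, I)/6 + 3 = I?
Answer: 4680/11 ≈ 425.45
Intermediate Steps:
A(q, I) = -18 + 6*I
J = -12 (J = 14 - 26 = -12)
j = -1 (j = -2 + (-4 + 3)² = -2 + (-1)² = -2 + 1 = -1)
R(c) = 12 - 2*c (R(c) = -2*(c + (-18 + 6*2)) = -2*(c + (-18 + 12)) = -2*(c - 6) = -2*(-6 + c) = 12 - 2*c)
O(H) = -2 + (-1 + H)/(1 + H) (O(H) = -2 + (H - 1)/(1 + H) = -2 + (-1 + H)/(1 + H))
(O(R(1))*J)*30 = (((-3 - (12 - 2*1))/(1 + (12 - 2*1)))*(-12))*30 = (((-3 - (12 - 2))/(1 + (12 - 2)))*(-12))*30 = (((-3 - 1*10)/(1 + 10))*(-12))*30 = (((-3 - 10)/11)*(-12))*30 = (((1/11)*(-13))*(-12))*30 = -13/11*(-12)*30 = (156/11)*30 = 4680/11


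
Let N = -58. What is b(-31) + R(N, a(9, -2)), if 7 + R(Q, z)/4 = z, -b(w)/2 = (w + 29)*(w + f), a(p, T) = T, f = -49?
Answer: -356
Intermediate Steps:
b(w) = -2*(-49 + w)*(29 + w) (b(w) = -2*(w + 29)*(w - 49) = -2*(29 + w)*(-49 + w) = -2*(-49 + w)*(29 + w))
R(Q, z) = -28 + 4*z
b(-31) + R(N, a(9, -2)) = (2842 - 2*(-31)² + 40*(-31)) + (-28 + 4*(-2)) = (2842 - 2*961 - 1240) + (-28 - 8) = (2842 - 1922 - 1240) - 36 = -320 - 36 = -356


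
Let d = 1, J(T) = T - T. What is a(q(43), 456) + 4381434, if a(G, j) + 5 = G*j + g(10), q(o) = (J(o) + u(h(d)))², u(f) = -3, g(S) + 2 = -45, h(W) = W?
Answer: 4385486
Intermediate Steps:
J(T) = 0
g(S) = -47 (g(S) = -2 - 45 = -47)
q(o) = 9 (q(o) = (0 - 3)² = (-3)² = 9)
a(G, j) = -52 + G*j (a(G, j) = -5 + (G*j - 47) = -5 + (-47 + G*j) = -52 + G*j)
a(q(43), 456) + 4381434 = (-52 + 9*456) + 4381434 = (-52 + 4104) + 4381434 = 4052 + 4381434 = 4385486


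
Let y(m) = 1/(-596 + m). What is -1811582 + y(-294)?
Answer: -1612307981/890 ≈ -1.8116e+6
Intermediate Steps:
-1811582 + y(-294) = -1811582 + 1/(-596 - 294) = -1811582 + 1/(-890) = -1811582 - 1/890 = -1612307981/890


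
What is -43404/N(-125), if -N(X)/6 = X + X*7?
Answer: -3617/500 ≈ -7.2340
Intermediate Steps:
N(X) = -48*X (N(X) = -6*(X + X*7) = -6*(X + 7*X) = -48*X)
-43404/N(-125) = -43404/((-48*(-125))) = -43404/6000 = -43404*1/6000 = -3617/500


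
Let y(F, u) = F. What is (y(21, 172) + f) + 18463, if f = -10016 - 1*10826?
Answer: -2358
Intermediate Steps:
f = -20842 (f = -10016 - 10826 = -20842)
(y(21, 172) + f) + 18463 = (21 - 20842) + 18463 = -20821 + 18463 = -2358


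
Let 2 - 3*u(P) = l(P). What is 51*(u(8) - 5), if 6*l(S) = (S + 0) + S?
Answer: -799/3 ≈ -266.33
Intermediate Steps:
l(S) = S/3 (l(S) = ((S + 0) + S)/6 = (S + S)/6 = (2*S)/6 = S/3)
u(P) = ⅔ - P/9
51*(u(8) - 5) = 51*((⅔ - ⅑*8) - 5) = 51*((⅔ - 8/9) - 5) = 51*(-2/9 - 5) = 51*(-47/9) = -799/3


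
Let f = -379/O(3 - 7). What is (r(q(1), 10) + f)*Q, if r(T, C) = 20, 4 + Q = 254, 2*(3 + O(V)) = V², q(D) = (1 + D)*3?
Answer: -13950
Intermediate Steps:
q(D) = 3 + 3*D
O(V) = -3 + V²/2
Q = 250 (Q = -4 + 254 = 250)
f = -379/5 (f = -379/(-3 + (3 - 7)²/2) = -379/(-3 + (½)*(-4)²) = -379/(-3 + (½)*16) = -379/(-3 + 8) = -379/5 ≈ -75.800)
(r(q(1), 10) + f)*Q = (20 - 379/5)*250 = -279/5*250 = -13950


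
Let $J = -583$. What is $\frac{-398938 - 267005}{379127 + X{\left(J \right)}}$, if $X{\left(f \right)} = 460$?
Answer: $- \frac{221981}{126529} \approx -1.7544$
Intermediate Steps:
$\frac{-398938 - 267005}{379127 + X{\left(J \right)}} = \frac{-398938 - 267005}{379127 + 460} = - \frac{665943}{379587} = \left(-665943\right) \frac{1}{379587} = - \frac{221981}{126529}$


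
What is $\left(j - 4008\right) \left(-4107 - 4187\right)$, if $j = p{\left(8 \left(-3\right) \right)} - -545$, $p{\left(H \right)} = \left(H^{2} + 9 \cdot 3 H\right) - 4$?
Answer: $29352466$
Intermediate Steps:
$p{\left(H \right)} = -4 + H^{2} + 27 H$ ($p{\left(H \right)} = \left(H^{2} + 27 H\right) - 4 = -4 + H^{2} + 27 H$)
$j = 469$ ($j = \left(-4 + \left(8 \left(-3\right)\right)^{2} + 27 \cdot 8 \left(-3\right)\right) - -545 = \left(-4 + \left(-24\right)^{2} + 27 \left(-24\right)\right) + 545 = \left(-4 + 576 - 648\right) + 545 = -76 + 545 = 469$)
$\left(j - 4008\right) \left(-4107 - 4187\right) = \left(469 - 4008\right) \left(-4107 - 4187\right) = \left(-3539\right) \left(-8294\right) = 29352466$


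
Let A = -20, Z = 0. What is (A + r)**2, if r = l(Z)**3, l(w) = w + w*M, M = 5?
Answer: 400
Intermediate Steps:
l(w) = 6*w (l(w) = w + w*5 = w + 5*w = 6*w)
r = 0 (r = (6*0)**3 = 0**3 = 0)
(A + r)**2 = (-20 + 0)**2 = (-20)**2 = 400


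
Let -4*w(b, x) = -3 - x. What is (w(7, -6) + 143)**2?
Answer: 323761/16 ≈ 20235.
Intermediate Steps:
w(b, x) = 3/4 + x/4 (w(b, x) = -(-3 - x)/4 = 3/4 + x/4)
(w(7, -6) + 143)**2 = ((3/4 + (1/4)*(-6)) + 143)**2 = ((3/4 - 3/2) + 143)**2 = (-3/4 + 143)**2 = (569/4)**2 = 323761/16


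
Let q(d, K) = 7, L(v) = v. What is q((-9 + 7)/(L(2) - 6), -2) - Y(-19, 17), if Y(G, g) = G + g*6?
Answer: -76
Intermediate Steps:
Y(G, g) = G + 6*g
q((-9 + 7)/(L(2) - 6), -2) - Y(-19, 17) = 7 - (-19 + 6*17) = 7 - (-19 + 102) = 7 - 1*83 = 7 - 83 = -76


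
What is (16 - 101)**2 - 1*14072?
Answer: -6847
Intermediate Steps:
(16 - 101)**2 - 1*14072 = (-85)**2 - 14072 = 7225 - 14072 = -6847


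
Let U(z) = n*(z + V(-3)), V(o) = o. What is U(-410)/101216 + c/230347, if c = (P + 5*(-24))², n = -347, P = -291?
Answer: 50108766853/23314801952 ≈ 2.1492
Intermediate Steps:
U(z) = 1041 - 347*z (U(z) = -347*(z - 3) = -347*(-3 + z) = 1041 - 347*z)
c = 168921 (c = (-291 + 5*(-24))² = (-291 - 120)² = (-411)² = 168921)
U(-410)/101216 + c/230347 = (1041 - 347*(-410))/101216 + 168921/230347 = (1041 + 142270)*(1/101216) + 168921*(1/230347) = 143311*(1/101216) + 168921/230347 = 143311/101216 + 168921/230347 = 50108766853/23314801952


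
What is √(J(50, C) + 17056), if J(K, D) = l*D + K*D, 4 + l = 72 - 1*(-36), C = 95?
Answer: √31686 ≈ 178.01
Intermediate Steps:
l = 104 (l = -4 + (72 - 1*(-36)) = -4 + (72 + 36) = -4 + 108 = 104)
J(K, D) = 104*D + D*K (J(K, D) = 104*D + K*D = 104*D + D*K)
√(J(50, C) + 17056) = √(95*(104 + 50) + 17056) = √(95*154 + 17056) = √(14630 + 17056) = √31686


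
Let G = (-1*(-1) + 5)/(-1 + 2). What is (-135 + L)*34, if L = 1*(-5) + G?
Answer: -4556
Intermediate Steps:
G = 6 (G = (1 + 5)/1 = 6*1 = 6)
L = 1 (L = 1*(-5) + 6 = -5 + 6 = 1)
(-135 + L)*34 = (-135 + 1)*34 = -134*34 = -4556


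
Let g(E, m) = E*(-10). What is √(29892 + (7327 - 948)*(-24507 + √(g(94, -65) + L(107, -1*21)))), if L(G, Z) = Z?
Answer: √(-156300261 + 197749*I) ≈ 7.91 + 12502.0*I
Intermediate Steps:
g(E, m) = -10*E
√(29892 + (7327 - 948)*(-24507 + √(g(94, -65) + L(107, -1*21)))) = √(29892 + (7327 - 948)*(-24507 + √(-10*94 - 1*21))) = √(29892 + 6379*(-24507 + √(-940 - 21))) = √(29892 + 6379*(-24507 + √(-961))) = √(29892 + 6379*(-24507 + 31*I)) = √(29892 + (-156330153 + 197749*I)) = √(-156300261 + 197749*I)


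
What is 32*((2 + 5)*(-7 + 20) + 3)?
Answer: 3008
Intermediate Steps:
32*((2 + 5)*(-7 + 20) + 3) = 32*(7*13 + 3) = 32*(91 + 3) = 32*94 = 3008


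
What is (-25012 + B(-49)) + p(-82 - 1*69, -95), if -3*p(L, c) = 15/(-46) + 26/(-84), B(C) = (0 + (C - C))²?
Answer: -36242081/1449 ≈ -25012.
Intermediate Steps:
B(C) = 0 (B(C) = (0 + 0)² = 0² = 0)
p(L, c) = 307/1449 (p(L, c) = -(15/(-46) + 26/(-84))/3 = -(15*(-1/46) + 26*(-1/84))/3 = -(-15/46 - 13/42)/3 = -⅓*(-307/483) = 307/1449)
(-25012 + B(-49)) + p(-82 - 1*69, -95) = (-25012 + 0) + 307/1449 = -25012 + 307/1449 = -36242081/1449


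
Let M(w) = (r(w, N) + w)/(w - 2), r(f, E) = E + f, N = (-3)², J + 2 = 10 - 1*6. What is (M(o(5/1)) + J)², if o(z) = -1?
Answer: ⅑ ≈ 0.11111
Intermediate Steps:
J = 2 (J = -2 + (10 - 1*6) = -2 + (10 - 6) = -2 + 4 = 2)
N = 9
M(w) = (9 + 2*w)/(-2 + w) (M(w) = ((9 + w) + w)/(w - 2) = (9 + 2*w)/(-2 + w))
(M(o(5/1)) + J)² = ((9 + 2*(-1))/(-2 - 1) + 2)² = ((9 - 2)/(-3) + 2)² = (-⅓*7 + 2)² = (-7/3 + 2)² = (-⅓)² = ⅑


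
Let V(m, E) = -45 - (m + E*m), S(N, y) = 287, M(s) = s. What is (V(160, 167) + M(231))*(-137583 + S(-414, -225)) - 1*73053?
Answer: 3664906371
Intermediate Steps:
V(m, E) = -45 - m - E*m (V(m, E) = -45 + (-m - E*m) = -45 - m - E*m)
(V(160, 167) + M(231))*(-137583 + S(-414, -225)) - 1*73053 = ((-45 - 1*160 - 1*167*160) + 231)*(-137583 + 287) - 1*73053 = ((-45 - 160 - 26720) + 231)*(-137296) - 73053 = (-26925 + 231)*(-137296) - 73053 = -26694*(-137296) - 73053 = 3664979424 - 73053 = 3664906371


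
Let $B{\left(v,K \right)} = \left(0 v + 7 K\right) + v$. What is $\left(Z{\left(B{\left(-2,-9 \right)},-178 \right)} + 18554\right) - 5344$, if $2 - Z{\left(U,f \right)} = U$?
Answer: $13277$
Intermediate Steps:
$B{\left(v,K \right)} = v + 7 K$ ($B{\left(v,K \right)} = \left(0 + 7 K\right) + v = 7 K + v = v + 7 K$)
$Z{\left(U,f \right)} = 2 - U$
$\left(Z{\left(B{\left(-2,-9 \right)},-178 \right)} + 18554\right) - 5344 = \left(\left(2 - \left(-2 + 7 \left(-9\right)\right)\right) + 18554\right) - 5344 = \left(\left(2 - \left(-2 - 63\right)\right) + 18554\right) - 5344 = \left(\left(2 - -65\right) + 18554\right) - 5344 = \left(\left(2 + 65\right) + 18554\right) - 5344 = \left(67 + 18554\right) - 5344 = 18621 - 5344 = 13277$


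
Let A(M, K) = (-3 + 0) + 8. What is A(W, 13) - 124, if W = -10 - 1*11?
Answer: -119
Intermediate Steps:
W = -21 (W = -10 - 11 = -21)
A(M, K) = 5 (A(M, K) = -3 + 8 = 5)
A(W, 13) - 124 = 5 - 124 = -119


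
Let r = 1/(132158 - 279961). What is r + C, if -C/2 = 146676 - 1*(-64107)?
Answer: -62308719499/147803 ≈ -4.2157e+5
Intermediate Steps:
r = -1/147803 (r = 1/(-147803) = -1/147803 ≈ -6.7658e-6)
C = -421566 (C = -2*(146676 - 1*(-64107)) = -2*(146676 + 64107) = -2*210783 = -421566)
r + C = -1/147803 - 421566 = -62308719499/147803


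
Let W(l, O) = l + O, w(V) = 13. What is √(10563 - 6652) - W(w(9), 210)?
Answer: -223 + √3911 ≈ -160.46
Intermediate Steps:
W(l, O) = O + l
√(10563 - 6652) - W(w(9), 210) = √(10563 - 6652) - (210 + 13) = √3911 - 1*223 = √3911 - 223 = -223 + √3911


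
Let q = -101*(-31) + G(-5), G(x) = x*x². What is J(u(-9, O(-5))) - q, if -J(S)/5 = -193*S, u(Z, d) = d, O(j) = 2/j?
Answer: -3392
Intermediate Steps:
G(x) = x³
q = 3006 (q = -101*(-31) + (-5)³ = 3131 - 125 = 3006)
J(S) = 965*S (J(S) = -(-965)*S = 965*S)
J(u(-9, O(-5))) - q = 965*(2/(-5)) - 1*3006 = 965*(2*(-⅕)) - 3006 = 965*(-⅖) - 3006 = -386 - 3006 = -3392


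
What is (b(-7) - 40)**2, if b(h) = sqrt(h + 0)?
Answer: (40 - I*sqrt(7))**2 ≈ 1593.0 - 211.66*I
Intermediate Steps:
b(h) = sqrt(h)
(b(-7) - 40)**2 = (sqrt(-7) - 40)**2 = (I*sqrt(7) - 40)**2 = (-40 + I*sqrt(7))**2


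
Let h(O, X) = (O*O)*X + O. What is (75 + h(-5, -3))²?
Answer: 25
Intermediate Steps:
h(O, X) = O + X*O² (h(O, X) = O²*X + O = X*O² + O = O + X*O²)
(75 + h(-5, -3))² = (75 - 5*(1 - 5*(-3)))² = (75 - 5*(1 + 15))² = (75 - 5*16)² = (75 - 80)² = (-5)² = 25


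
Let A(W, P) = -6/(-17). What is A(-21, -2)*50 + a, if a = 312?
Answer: 5604/17 ≈ 329.65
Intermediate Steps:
A(W, P) = 6/17 (A(W, P) = -6*(-1/17) = 6/17)
A(-21, -2)*50 + a = (6/17)*50 + 312 = 300/17 + 312 = 5604/17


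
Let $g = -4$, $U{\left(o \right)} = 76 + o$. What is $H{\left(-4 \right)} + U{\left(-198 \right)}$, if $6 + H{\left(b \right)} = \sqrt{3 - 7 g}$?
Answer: $-128 + \sqrt{31} \approx -122.43$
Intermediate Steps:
$H{\left(b \right)} = -6 + \sqrt{31}$ ($H{\left(b \right)} = -6 + \sqrt{3 - -28} = -6 + \sqrt{3 + 28} = -6 + \sqrt{31}$)
$H{\left(-4 \right)} + U{\left(-198 \right)} = \left(-6 + \sqrt{31}\right) + \left(76 - 198\right) = \left(-6 + \sqrt{31}\right) - 122 = -128 + \sqrt{31}$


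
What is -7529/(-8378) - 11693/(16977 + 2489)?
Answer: 12148890/40771537 ≈ 0.29797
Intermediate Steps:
-7529/(-8378) - 11693/(16977 + 2489) = -7529*(-1/8378) - 11693/19466 = 7529/8378 - 11693*1/19466 = 7529/8378 - 11693/19466 = 12148890/40771537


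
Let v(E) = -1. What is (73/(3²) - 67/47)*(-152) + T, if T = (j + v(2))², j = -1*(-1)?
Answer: -429856/423 ≈ -1016.2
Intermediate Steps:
j = 1
T = 0 (T = (1 - 1)² = 0² = 0)
(73/(3²) - 67/47)*(-152) + T = (73/(3²) - 67/47)*(-152) + 0 = (73/9 - 67*1/47)*(-152) + 0 = (73*(⅑) - 67/47)*(-152) + 0 = (73/9 - 67/47)*(-152) + 0 = (2828/423)*(-152) + 0 = -429856/423 + 0 = -429856/423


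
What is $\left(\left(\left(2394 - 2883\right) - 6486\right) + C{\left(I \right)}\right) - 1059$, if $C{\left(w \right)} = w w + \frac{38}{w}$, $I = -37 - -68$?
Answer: $- \frac{219225}{31} \approx -7071.8$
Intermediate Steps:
$I = 31$ ($I = -37 + 68 = 31$)
$C{\left(w \right)} = w^{2} + \frac{38}{w}$
$\left(\left(\left(2394 - 2883\right) - 6486\right) + C{\left(I \right)}\right) - 1059 = \left(\left(\left(2394 - 2883\right) - 6486\right) + \frac{38 + 31^{3}}{31}\right) - 1059 = \left(\left(-489 - 6486\right) + \frac{38 + 29791}{31}\right) - 1059 = \left(-6975 + \frac{1}{31} \cdot 29829\right) - 1059 = \left(-6975 + \frac{29829}{31}\right) - 1059 = - \frac{186396}{31} - 1059 = - \frac{219225}{31}$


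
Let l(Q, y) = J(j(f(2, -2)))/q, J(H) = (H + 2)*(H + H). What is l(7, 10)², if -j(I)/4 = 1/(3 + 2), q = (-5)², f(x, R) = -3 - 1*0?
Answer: 2304/390625 ≈ 0.0058982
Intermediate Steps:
f(x, R) = -3 (f(x, R) = -3 + 0 = -3)
q = 25
j(I) = -⅘ (j(I) = -4/(3 + 2) = -4/5 = -4*⅕ = -⅘)
J(H) = 2*H*(2 + H) (J(H) = (2 + H)*(2*H) = 2*H*(2 + H))
l(Q, y) = -48/625 (l(Q, y) = (2*(-⅘)*(2 - ⅘))/25 = (2*(-⅘)*(6/5))*(1/25) = -48/25*1/25 = -48/625)
l(7, 10)² = (-48/625)² = 2304/390625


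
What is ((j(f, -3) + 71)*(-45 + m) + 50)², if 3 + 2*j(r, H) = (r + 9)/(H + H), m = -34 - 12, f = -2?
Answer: 5573667649/144 ≈ 3.8706e+7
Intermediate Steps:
m = -46
j(r, H) = -3/2 + (9 + r)/(4*H) (j(r, H) = -3/2 + ((r + 9)/(H + H))/2 = -3/2 + ((9 + r)/((2*H)))/2 = -3/2 + ((9 + r)*(1/(2*H)))/2 = -3/2 + ((9 + r)/(2*H))/2 = -3/2 + (9 + r)/(4*H))
((j(f, -3) + 71)*(-45 + m) + 50)² = (((¼)*(9 - 2 - 6*(-3))/(-3) + 71)*(-45 - 46) + 50)² = (((¼)*(-⅓)*(9 - 2 + 18) + 71)*(-91) + 50)² = (((¼)*(-⅓)*25 + 71)*(-91) + 50)² = ((-25/12 + 71)*(-91) + 50)² = ((827/12)*(-91) + 50)² = (-75257/12 + 50)² = (-74657/12)² = 5573667649/144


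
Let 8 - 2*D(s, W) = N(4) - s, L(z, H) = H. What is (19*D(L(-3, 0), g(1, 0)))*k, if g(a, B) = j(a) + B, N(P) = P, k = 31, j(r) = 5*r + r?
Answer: 1178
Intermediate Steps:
j(r) = 6*r
g(a, B) = B + 6*a (g(a, B) = 6*a + B = B + 6*a)
D(s, W) = 2 + s/2 (D(s, W) = 4 - (4 - s)/2 = 4 + (-2 + s/2) = 2 + s/2)
(19*D(L(-3, 0), g(1, 0)))*k = (19*(2 + (½)*0))*31 = (19*(2 + 0))*31 = (19*2)*31 = 38*31 = 1178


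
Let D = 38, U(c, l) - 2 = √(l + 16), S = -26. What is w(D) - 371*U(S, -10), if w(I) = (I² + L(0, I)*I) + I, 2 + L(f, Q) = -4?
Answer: 512 - 371*√6 ≈ -396.76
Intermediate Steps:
L(f, Q) = -6 (L(f, Q) = -2 - 4 = -6)
U(c, l) = 2 + √(16 + l) (U(c, l) = 2 + √(l + 16) = 2 + √(16 + l))
w(I) = I² - 5*I (w(I) = (I² - 6*I) + I = I² - 5*I)
w(D) - 371*U(S, -10) = 38*(-5 + 38) - 371*(2 + √(16 - 10)) = 38*33 - 371*(2 + √6) = 1254 + (-742 - 371*√6) = 512 - 371*√6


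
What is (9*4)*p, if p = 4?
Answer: 144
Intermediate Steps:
(9*4)*p = (9*4)*4 = 36*4 = 144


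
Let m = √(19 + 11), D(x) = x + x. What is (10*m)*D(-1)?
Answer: -20*√30 ≈ -109.54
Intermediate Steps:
D(x) = 2*x
m = √30 ≈ 5.4772
(10*m)*D(-1) = (10*√30)*(2*(-1)) = (10*√30)*(-2) = -20*√30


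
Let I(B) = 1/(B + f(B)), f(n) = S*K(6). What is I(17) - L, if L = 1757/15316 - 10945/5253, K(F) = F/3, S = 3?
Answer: 531964175/264351972 ≈ 2.0123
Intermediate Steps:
K(F) = F/3 (K(F) = F*(1/3) = F/3)
L = -22629157/11493564 (L = 1757*(1/15316) - 10945*1/5253 = 251/2188 - 10945/5253 = -22629157/11493564 ≈ -1.9689)
f(n) = 6 (f(n) = 3*((1/3)*6) = 3*2 = 6)
I(B) = 1/(6 + B) (I(B) = 1/(B + 6) = 1/(6 + B))
I(17) - L = 1/(6 + 17) - 1*(-22629157/11493564) = 1/23 + 22629157/11493564 = 531964175/264351972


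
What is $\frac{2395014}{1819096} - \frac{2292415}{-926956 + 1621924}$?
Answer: $- \frac{313208108411}{158026688616} \approx -1.982$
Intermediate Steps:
$\frac{2395014}{1819096} - \frac{2292415}{-926956 + 1621924} = 2395014 \cdot \frac{1}{1819096} - \frac{2292415}{694968} = \frac{1197507}{909548} - \frac{2292415}{694968} = - \frac{313208108411}{158026688616}$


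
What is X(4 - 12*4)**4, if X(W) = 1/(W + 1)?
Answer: 1/3418801 ≈ 2.9250e-7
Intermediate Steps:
X(W) = 1/(1 + W)
X(4 - 12*4)**4 = (1/(1 + (4 - 12*4)))**4 = (1/(1 + (4 - 4*12)))**4 = (1/(1 + (4 - 48)))**4 = (1/(1 - 44))**4 = (1/(-43))**4 = (-1/43)**4 = 1/3418801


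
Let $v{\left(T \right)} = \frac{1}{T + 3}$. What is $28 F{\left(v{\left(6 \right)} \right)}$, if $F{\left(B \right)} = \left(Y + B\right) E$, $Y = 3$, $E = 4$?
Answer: $\frac{3136}{9} \approx 348.44$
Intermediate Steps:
$v{\left(T \right)} = \frac{1}{3 + T}$
$F{\left(B \right)} = 12 + 4 B$ ($F{\left(B \right)} = \left(3 + B\right) 4 = 12 + 4 B$)
$28 F{\left(v{\left(6 \right)} \right)} = 28 \left(12 + \frac{4}{3 + 6}\right) = 28 \left(12 + \frac{4}{9}\right) = 28 \cdot \frac{112}{9} = \frac{3136}{9}$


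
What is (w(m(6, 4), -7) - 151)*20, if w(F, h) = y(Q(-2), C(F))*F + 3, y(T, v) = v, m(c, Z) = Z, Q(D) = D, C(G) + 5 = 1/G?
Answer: -3340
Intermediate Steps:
C(G) = -5 + 1/G
w(F, h) = 3 + F*(-5 + 1/F) (w(F, h) = (-5 + 1/F)*F + 3 = F*(-5 + 1/F) + 3 = 3 + F*(-5 + 1/F))
(w(m(6, 4), -7) - 151)*20 = ((4 - 5*4) - 151)*20 = ((4 - 20) - 151)*20 = (-16 - 151)*20 = -167*20 = -3340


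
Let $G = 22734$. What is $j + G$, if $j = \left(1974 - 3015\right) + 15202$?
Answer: $36895$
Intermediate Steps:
$j = 14161$ ($j = -1041 + 15202 = 14161$)
$j + G = 14161 + 22734 = 36895$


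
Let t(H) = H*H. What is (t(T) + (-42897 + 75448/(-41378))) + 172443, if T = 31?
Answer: 2700021599/20689 ≈ 1.3051e+5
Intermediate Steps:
t(H) = H²
(t(T) + (-42897 + 75448/(-41378))) + 172443 = (31² + (-42897 + 75448/(-41378))) + 172443 = (961 + (-42897 + 75448*(-1/41378))) + 172443 = (961 + (-42897 - 37724/20689)) + 172443 = (961 - 887533757/20689) + 172443 = -867651628/20689 + 172443 = 2700021599/20689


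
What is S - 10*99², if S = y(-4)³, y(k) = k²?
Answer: -93914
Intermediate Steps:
S = 4096 (S = ((-4)²)³ = 16³ = 4096)
S - 10*99² = 4096 - 10*99² = 4096 - 10*9801 = 4096 - 1*98010 = 4096 - 98010 = -93914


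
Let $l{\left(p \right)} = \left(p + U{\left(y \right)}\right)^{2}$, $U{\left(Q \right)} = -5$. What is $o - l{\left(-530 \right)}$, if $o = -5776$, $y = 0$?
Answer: $-292001$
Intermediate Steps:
$l{\left(p \right)} = \left(-5 + p\right)^{2}$ ($l{\left(p \right)} = \left(p - 5\right)^{2} = \left(-5 + p\right)^{2}$)
$o - l{\left(-530 \right)} = -5776 - \left(-5 - 530\right)^{2} = -5776 - \left(-535\right)^{2} = -5776 - 286225 = -292001$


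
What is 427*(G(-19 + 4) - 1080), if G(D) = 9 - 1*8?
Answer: -460733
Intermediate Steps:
G(D) = 1 (G(D) = 9 - 8 = 1)
427*(G(-19 + 4) - 1080) = 427*(1 - 1080) = 427*(-1079) = -460733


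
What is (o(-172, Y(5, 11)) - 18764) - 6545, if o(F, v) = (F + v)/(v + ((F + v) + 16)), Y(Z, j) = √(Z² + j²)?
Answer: -150278207/5938 + 47*√146/5938 ≈ -25308.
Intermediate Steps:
o(F, v) = (F + v)/(16 + F + 2*v) (o(F, v) = (F + v)/(v + (16 + F + v)) = (F + v)/(16 + F + 2*v))
(o(-172, Y(5, 11)) - 18764) - 6545 = ((-172 + √(5² + 11²))/(16 - 172 + 2*√(5² + 11²)) - 18764) - 6545 = ((-172 + √(25 + 121))/(16 - 172 + 2*√(25 + 121)) - 18764) - 6545 = ((-172 + √146)/(16 - 172 + 2*√146) - 18764) - 6545 = ((-172 + √146)/(-156 + 2*√146) - 18764) - 6545 = (-18764 + (-172 + √146)/(-156 + 2*√146)) - 6545 = -25309 + (-172 + √146)/(-156 + 2*√146)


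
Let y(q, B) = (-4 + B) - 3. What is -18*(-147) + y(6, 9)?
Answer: 2648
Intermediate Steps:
y(q, B) = -7 + B
-18*(-147) + y(6, 9) = -18*(-147) + (-7 + 9) = 2646 + 2 = 2648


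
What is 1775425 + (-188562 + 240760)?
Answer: 1827623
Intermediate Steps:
1775425 + (-188562 + 240760) = 1775425 + 52198 = 1827623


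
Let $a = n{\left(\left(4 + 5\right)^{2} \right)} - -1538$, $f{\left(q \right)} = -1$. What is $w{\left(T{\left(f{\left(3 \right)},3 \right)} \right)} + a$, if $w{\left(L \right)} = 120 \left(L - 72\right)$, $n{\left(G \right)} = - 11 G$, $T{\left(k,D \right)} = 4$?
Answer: $-7513$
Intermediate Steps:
$w{\left(L \right)} = -8640 + 120 L$ ($w{\left(L \right)} = 120 \left(-72 + L\right) = -8640 + 120 L$)
$a = 647$ ($a = - 11 \left(4 + 5\right)^{2} - -1538 = - 11 \cdot 9^{2} + 1538 = \left(-11\right) 81 + 1538 = -891 + 1538 = 647$)
$w{\left(T{\left(f{\left(3 \right)},3 \right)} \right)} + a = \left(-8640 + 120 \cdot 4\right) + 647 = \left(-8640 + 480\right) + 647 = -8160 + 647 = -7513$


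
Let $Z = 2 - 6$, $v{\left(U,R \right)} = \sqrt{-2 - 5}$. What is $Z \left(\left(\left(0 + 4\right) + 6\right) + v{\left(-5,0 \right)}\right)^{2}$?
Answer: $-372 - 80 i \sqrt{7} \approx -372.0 - 211.66 i$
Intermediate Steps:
$v{\left(U,R \right)} = i \sqrt{7}$ ($v{\left(U,R \right)} = \sqrt{-7} = i \sqrt{7}$)
$Z = -4$ ($Z = 2 - 6 = -4$)
$Z \left(\left(\left(0 + 4\right) + 6\right) + v{\left(-5,0 \right)}\right)^{2} = - 4 \left(\left(\left(0 + 4\right) + 6\right) + i \sqrt{7}\right)^{2} = - 4 \left(\left(4 + 6\right) + i \sqrt{7}\right)^{2} = - 4 \left(10 + i \sqrt{7}\right)^{2}$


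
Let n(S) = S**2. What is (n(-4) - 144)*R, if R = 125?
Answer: -16000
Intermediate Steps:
(n(-4) - 144)*R = ((-4)**2 - 144)*125 = (16 - 144)*125 = -128*125 = -16000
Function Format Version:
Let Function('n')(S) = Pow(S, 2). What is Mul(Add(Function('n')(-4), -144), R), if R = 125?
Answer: -16000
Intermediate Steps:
Mul(Add(Function('n')(-4), -144), R) = Mul(Add(Pow(-4, 2), -144), 125) = Mul(Add(16, -144), 125) = Mul(-128, 125) = -16000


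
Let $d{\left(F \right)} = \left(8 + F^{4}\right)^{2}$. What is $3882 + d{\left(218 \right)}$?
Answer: $5100960398863384938$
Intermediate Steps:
$3882 + d{\left(218 \right)} = 3882 + \left(8 + 218^{4}\right)^{2} = 3882 + \left(8 + 2258530576\right)^{2} = 3882 + 2258530584^{2} = 3882 + 5100960398863381056 = 5100960398863384938$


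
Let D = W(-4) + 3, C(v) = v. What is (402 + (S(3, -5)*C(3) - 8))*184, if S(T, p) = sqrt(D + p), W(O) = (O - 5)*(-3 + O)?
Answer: 72496 + 552*sqrt(61) ≈ 76807.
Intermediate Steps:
W(O) = (-5 + O)*(-3 + O)
D = 66 (D = (15 + (-4)**2 - 8*(-4)) + 3 = (15 + 16 + 32) + 3 = 63 + 3 = 66)
S(T, p) = sqrt(66 + p)
(402 + (S(3, -5)*C(3) - 8))*184 = (402 + (sqrt(66 - 5)*3 - 8))*184 = (402 + (sqrt(61)*3 - 8))*184 = (402 + (3*sqrt(61) - 8))*184 = (402 + (-8 + 3*sqrt(61)))*184 = (394 + 3*sqrt(61))*184 = 72496 + 552*sqrt(61)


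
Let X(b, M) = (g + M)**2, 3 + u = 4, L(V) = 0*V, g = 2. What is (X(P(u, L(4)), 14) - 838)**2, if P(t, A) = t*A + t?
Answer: 338724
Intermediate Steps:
L(V) = 0
u = 1 (u = -3 + 4 = 1)
P(t, A) = t + A*t (P(t, A) = A*t + t = t + A*t)
X(b, M) = (2 + M)**2
(X(P(u, L(4)), 14) - 838)**2 = ((2 + 14)**2 - 838)**2 = (16**2 - 838)**2 = (256 - 838)**2 = (-582)**2 = 338724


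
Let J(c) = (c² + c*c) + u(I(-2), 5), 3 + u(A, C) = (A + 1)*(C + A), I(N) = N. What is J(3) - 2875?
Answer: -2863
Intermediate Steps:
u(A, C) = -3 + (1 + A)*(A + C) (u(A, C) = -3 + (A + 1)*(C + A) = -3 + (1 + A)*(A + C))
J(c) = -6 + 2*c² (J(c) = (c² + c*c) + (-3 - 2 + 5 + (-2)² - 2*5) = (c² + c²) + (-3 - 2 + 5 + 4 - 10) = 2*c² - 6 = -6 + 2*c²)
J(3) - 2875 = (-6 + 2*3²) - 2875 = (-6 + 2*9) - 2875 = (-6 + 18) - 2875 = 12 - 2875 = -2863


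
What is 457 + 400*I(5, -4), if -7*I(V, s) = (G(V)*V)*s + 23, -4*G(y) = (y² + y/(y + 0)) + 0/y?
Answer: -58001/7 ≈ -8285.9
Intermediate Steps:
G(y) = -¼ - y²/4 (G(y) = -((y² + y/(y + 0)) + 0/y)/4 = -((y² + y/y) + 0)/4 = -((y² + 1) + 0)/4 = -((1 + y²) + 0)/4 = -(1 + y²)/4 = -¼ - y²/4)
I(V, s) = -23/7 - V*s*(-¼ - V²/4)/7 (I(V, s) = -(((-¼ - V²/4)*V)*s + 23)/7 = -((V*(-¼ - V²/4))*s + 23)/7 = -(V*s*(-¼ - V²/4) + 23)/7 = -(23 + V*s*(-¼ - V²/4))/7 = -23/7 - V*s*(-¼ - V²/4)/7)
457 + 400*I(5, -4) = 457 + 400*(-23/7 + (1/28)*5*(-4)*(1 + 5²)) = 457 + 400*(-23/7 + (1/28)*5*(-4)*(1 + 25)) = 457 + 400*(-23/7 + (1/28)*5*(-4)*26) = 457 + 400*(-23/7 - 130/7) = 457 + 400*(-153/7) = 457 - 61200/7 = -58001/7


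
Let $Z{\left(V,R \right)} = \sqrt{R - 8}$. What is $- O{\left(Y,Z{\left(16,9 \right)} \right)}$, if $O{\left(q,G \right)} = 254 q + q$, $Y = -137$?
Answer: $34935$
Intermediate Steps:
$Z{\left(V,R \right)} = \sqrt{-8 + R}$
$O{\left(q,G \right)} = 255 q$
$- O{\left(Y,Z{\left(16,9 \right)} \right)} = - 255 \left(-137\right) = \left(-1\right) \left(-34935\right) = 34935$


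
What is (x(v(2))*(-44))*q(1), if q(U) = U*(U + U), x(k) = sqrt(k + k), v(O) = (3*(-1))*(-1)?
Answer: -88*sqrt(6) ≈ -215.56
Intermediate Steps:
v(O) = 3 (v(O) = -3*(-1) = 3)
x(k) = sqrt(2)*sqrt(k) (x(k) = sqrt(2*k) = sqrt(2)*sqrt(k))
q(U) = 2*U**2 (q(U) = U*(2*U) = 2*U**2)
(x(v(2))*(-44))*q(1) = ((sqrt(2)*sqrt(3))*(-44))*(2*1**2) = (sqrt(6)*(-44))*(2*1) = -44*sqrt(6)*2 = -88*sqrt(6)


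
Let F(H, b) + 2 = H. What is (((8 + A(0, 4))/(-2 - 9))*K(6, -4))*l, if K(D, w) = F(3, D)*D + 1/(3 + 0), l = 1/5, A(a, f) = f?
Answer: -76/55 ≈ -1.3818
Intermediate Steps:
l = ⅕ ≈ 0.20000
F(H, b) = -2 + H
K(D, w) = ⅓ + D (K(D, w) = (-2 + 3)*D + 1/(3 + 0) = 1*D + 1/3 = D + ⅓ = ⅓ + D)
(((8 + A(0, 4))/(-2 - 9))*K(6, -4))*l = (((8 + 4)/(-2 - 9))*(⅓ + 6))*(⅕) = ((12/(-11))*(19/3))*(⅕) = ((12*(-1/11))*(19/3))*(⅕) = -12/11*19/3*(⅕) = -76/11*⅕ = -76/55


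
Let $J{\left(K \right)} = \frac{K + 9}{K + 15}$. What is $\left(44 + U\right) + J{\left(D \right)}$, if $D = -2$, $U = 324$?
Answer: $\frac{4791}{13} \approx 368.54$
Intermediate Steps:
$J{\left(K \right)} = \frac{9 + K}{15 + K}$
$\left(44 + U\right) + J{\left(D \right)} = \left(44 + 324\right) + \frac{9 - 2}{15 - 2} = 368 + \frac{1}{13} \cdot 7 = 368 + \frac{7}{13} = \frac{4791}{13}$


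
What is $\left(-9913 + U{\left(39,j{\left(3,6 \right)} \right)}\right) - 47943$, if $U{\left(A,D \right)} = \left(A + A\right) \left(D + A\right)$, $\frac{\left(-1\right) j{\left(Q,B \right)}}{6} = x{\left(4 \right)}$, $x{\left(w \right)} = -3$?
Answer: $-53410$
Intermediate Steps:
$j{\left(Q,B \right)} = 18$ ($j{\left(Q,B \right)} = \left(-6\right) \left(-3\right) = 18$)
$U{\left(A,D \right)} = 2 A \left(A + D\right)$
$\left(-9913 + U{\left(39,j{\left(3,6 \right)} \right)}\right) - 47943 = \left(-9913 + 2 \cdot 39 \left(39 + 18\right)\right) - 47943 = \left(-9913 + 2 \cdot 39 \cdot 57\right) - 47943 = \left(-9913 + 4446\right) - 47943 = -5467 - 47943 = -53410$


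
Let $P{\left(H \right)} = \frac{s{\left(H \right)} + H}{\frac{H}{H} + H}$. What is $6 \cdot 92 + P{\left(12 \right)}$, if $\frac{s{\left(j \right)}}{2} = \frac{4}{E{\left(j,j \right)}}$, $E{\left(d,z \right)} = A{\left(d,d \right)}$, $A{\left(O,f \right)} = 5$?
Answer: $\frac{35948}{65} \approx 553.05$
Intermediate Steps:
$E{\left(d,z \right)} = 5$
$s{\left(j \right)} = \frac{8}{5}$ ($s{\left(j \right)} = 2 \cdot \frac{4}{5} = \frac{8}{5}$)
$P{\left(H \right)} = \frac{\frac{8}{5} + H}{1 + H}$ ($P{\left(H \right)} = \frac{\frac{8}{5} + H}{\frac{H}{H} + H} = \frac{\frac{8}{5} + H}{1 + H}$)
$6 \cdot 92 + P{\left(12 \right)} = 6 \cdot 92 + \frac{\frac{8}{5} + 12}{1 + 12} = 552 + \frac{1}{13} \cdot \frac{68}{5} = 552 + \frac{68}{65} = \frac{35948}{65}$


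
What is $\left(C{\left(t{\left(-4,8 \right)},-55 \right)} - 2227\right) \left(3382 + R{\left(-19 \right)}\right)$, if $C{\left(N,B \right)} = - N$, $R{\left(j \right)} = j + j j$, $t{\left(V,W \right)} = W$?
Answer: $-8323140$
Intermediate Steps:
$R{\left(j \right)} = j + j^{2}$
$\left(C{\left(t{\left(-4,8 \right)},-55 \right)} - 2227\right) \left(3382 + R{\left(-19 \right)}\right) = \left(\left(-1\right) 8 - 2227\right) \left(3382 - 19 \left(1 - 19\right)\right) = \left(-8 - 2227\right) \left(3382 - -342\right) = - 2235 \left(3382 + 342\right) = \left(-2235\right) 3724 = -8323140$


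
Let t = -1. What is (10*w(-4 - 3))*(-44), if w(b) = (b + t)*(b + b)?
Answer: -49280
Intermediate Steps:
w(b) = 2*b*(-1 + b) (w(b) = (b - 1)*(b + b) = (-1 + b)*(2*b) = 2*b*(-1 + b))
(10*w(-4 - 3))*(-44) = (10*(2*(-4 - 3)*(-1 + (-4 - 3))))*(-44) = (10*(2*(-7)*(-1 - 7)))*(-44) = (10*(2*(-7)*(-8)))*(-44) = (10*112)*(-44) = 1120*(-44) = -49280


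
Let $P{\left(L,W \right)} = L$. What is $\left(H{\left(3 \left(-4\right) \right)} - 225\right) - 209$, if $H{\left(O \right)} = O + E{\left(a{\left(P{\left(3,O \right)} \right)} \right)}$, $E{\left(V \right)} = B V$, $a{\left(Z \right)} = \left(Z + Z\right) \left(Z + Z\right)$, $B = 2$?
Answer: $-374$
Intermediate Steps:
$a{\left(Z \right)} = 4 Z^{2}$ ($a{\left(Z \right)} = 2 Z 2 Z = 4 Z^{2}$)
$E{\left(V \right)} = 2 V$
$H{\left(O \right)} = 72 + O$ ($H{\left(O \right)} = O + 2 \cdot 4 \cdot 3^{2} = O + 2 \cdot 4 \cdot 9 = O + 2 \cdot 36 = O + 72 = 72 + O$)
$\left(H{\left(3 \left(-4\right) \right)} - 225\right) - 209 = \left(\left(72 + 3 \left(-4\right)\right) - 225\right) - 209 = \left(\left(72 - 12\right) - 225\right) - 209 = \left(60 - 225\right) - 209 = -165 - 209 = -374$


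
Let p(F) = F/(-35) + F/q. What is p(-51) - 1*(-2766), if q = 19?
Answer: 1838574/665 ≈ 2764.8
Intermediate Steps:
p(F) = 16*F/665 (p(F) = F/(-35) + F/19 = F*(-1/35) + F*(1/19) = -F/35 + F/19 = 16*F/665)
p(-51) - 1*(-2766) = (16/665)*(-51) - 1*(-2766) = -816/665 + 2766 = 1838574/665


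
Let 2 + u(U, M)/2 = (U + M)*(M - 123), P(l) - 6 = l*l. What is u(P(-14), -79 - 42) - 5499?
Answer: -45031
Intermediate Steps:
P(l) = 6 + l² (P(l) = 6 + l*l = 6 + l²)
u(U, M) = -4 + 2*(-123 + M)*(M + U) (u(U, M) = -4 + 2*((U + M)*(M - 123)) = -4 + 2*((M + U)*(-123 + M)) = -4 + 2*((-123 + M)*(M + U)) = -4 + 2*(-123 + M)*(M + U))
u(P(-14), -79 - 42) - 5499 = (-4 - 246*(-79 - 42) - 246*(6 + (-14)²) + 2*(-79 - 42)² + 2*(-79 - 42)*(6 + (-14)²)) - 5499 = (-4 - 246*(-121) - 246*(6 + 196) + 2*(-121)² + 2*(-121)*(6 + 196)) - 5499 = (-4 + 29766 - 246*202 + 2*14641 + 2*(-121)*202) - 5499 = (-4 + 29766 - 49692 + 29282 - 48884) - 5499 = -39532 - 5499 = -45031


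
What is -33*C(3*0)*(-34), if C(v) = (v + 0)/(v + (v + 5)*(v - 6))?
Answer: 0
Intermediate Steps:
C(v) = v/(v + (-6 + v)*(5 + v)) (C(v) = v/(v + (5 + v)*(-6 + v)) = v/(v + (-6 + v)*(5 + v)))
-33*C(3*0)*(-34) = -33*3*0/(-30 + (3*0)²)*(-34) = -0/(-30 + 0²)*(-34) = -0/(-30 + 0)*(-34) = -0/(-30)*(-34) = -0*(-1)/30*(-34) = -33*0*(-34) = 0*(-34) = 0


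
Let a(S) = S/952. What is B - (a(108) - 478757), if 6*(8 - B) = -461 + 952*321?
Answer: 152763770/357 ≈ 4.2791e+5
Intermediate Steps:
a(S) = S/952 (a(S) = S*(1/952) = S/952)
B = -305083/6 (B = 8 - (-461 + 952*321)/6 = 8 - (-461 + 305592)/6 = 8 - 1/6*305131 = 8 - 305131/6 = -305083/6 ≈ -50847.)
B - (a(108) - 478757) = -305083/6 - ((1/952)*108 - 478757) = -305083/6 - (27/238 - 478757) = -305083/6 - 1*(-113944139/238) = -305083/6 + 113944139/238 = 152763770/357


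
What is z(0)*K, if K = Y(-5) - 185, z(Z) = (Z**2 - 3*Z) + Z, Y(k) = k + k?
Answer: 0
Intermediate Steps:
Y(k) = 2*k
z(Z) = Z**2 - 2*Z
K = -195 (K = 2*(-5) - 185 = -10 - 185 = -195)
z(0)*K = (0*(-2 + 0))*(-195) = (0*(-2))*(-195) = 0*(-195) = 0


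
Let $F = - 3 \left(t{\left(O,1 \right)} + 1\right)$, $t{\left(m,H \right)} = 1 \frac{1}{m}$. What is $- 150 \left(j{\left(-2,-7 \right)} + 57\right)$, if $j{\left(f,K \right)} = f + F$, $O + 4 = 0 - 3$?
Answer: $- \frac{55050}{7} \approx -7864.3$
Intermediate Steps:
$O = -7$ ($O = -4 + \left(0 - 3\right) = -4 - 3 = -7$)
$t{\left(m,H \right)} = \frac{1}{m}$
$F = - \frac{18}{7}$ ($F = - 3 \left(\frac{1}{-7} + 1\right) = - 3 \left(- \frac{1}{7} + 1\right) = \left(-3\right) \frac{6}{7} = - \frac{18}{7} \approx -2.5714$)
$j{\left(f,K \right)} = - \frac{18}{7} + f$ ($j{\left(f,K \right)} = f - \frac{18}{7} = - \frac{18}{7} + f$)
$- 150 \left(j{\left(-2,-7 \right)} + 57\right) = - 150 \left(\left(- \frac{18}{7} - 2\right) + 57\right) = - 150 \left(- \frac{32}{7} + 57\right) = \left(-150\right) \frac{367}{7} = - \frac{55050}{7}$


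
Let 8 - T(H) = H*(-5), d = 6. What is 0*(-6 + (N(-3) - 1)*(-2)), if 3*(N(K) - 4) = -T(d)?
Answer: 0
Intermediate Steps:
T(H) = 8 + 5*H (T(H) = 8 - H*(-5) = 8 - (-5)*H = 8 + 5*H)
N(K) = -26/3 (N(K) = 4 + (-(8 + 5*6))/3 = 4 + (-(8 + 30))/3 = 4 + (-1*38)/3 = 4 + (1/3)*(-38) = 4 - 38/3 = -26/3)
0*(-6 + (N(-3) - 1)*(-2)) = 0*(-6 + (-26/3 - 1)*(-2)) = 0*(-6 - 29/3*(-2)) = 0*(-6 + 58/3) = 0*(40/3) = 0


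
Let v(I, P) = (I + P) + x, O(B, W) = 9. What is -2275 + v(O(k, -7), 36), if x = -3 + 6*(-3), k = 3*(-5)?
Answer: -2251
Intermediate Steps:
k = -15
x = -21 (x = -3 - 18 = -21)
v(I, P) = -21 + I + P (v(I, P) = (I + P) - 21 = -21 + I + P)
-2275 + v(O(k, -7), 36) = -2275 + (-21 + 9 + 36) = -2275 + 24 = -2251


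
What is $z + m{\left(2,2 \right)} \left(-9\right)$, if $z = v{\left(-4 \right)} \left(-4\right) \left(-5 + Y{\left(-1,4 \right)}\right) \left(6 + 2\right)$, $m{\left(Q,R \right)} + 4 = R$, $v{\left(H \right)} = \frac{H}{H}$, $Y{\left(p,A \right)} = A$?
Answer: $50$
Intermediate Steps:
$v{\left(H \right)} = 1$
$m{\left(Q,R \right)} = -4 + R$
$z = 32$ ($z = 1 \left(-4\right) \left(-5 + 4\right) \left(6 + 2\right) = - 4 \left(\left(-1\right) 8\right) = \left(-4\right) \left(-8\right) = 32$)
$z + m{\left(2,2 \right)} \left(-9\right) = 32 + \left(-4 + 2\right) \left(-9\right) = 32 - -18 = 32 + 18 = 50$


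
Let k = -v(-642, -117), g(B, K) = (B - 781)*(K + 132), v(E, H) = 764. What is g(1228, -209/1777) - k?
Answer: 106114313/1777 ≈ 59715.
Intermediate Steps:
g(B, K) = (-781 + B)*(132 + K)
k = -764 (k = -1*764 = -764)
g(1228, -209/1777) - k = (-103092 - (-163229)/1777 + 132*1228 + 1228*(-209/1777)) - 1*(-764) = (-103092 - (-163229)/1777 + 162096 + 1228*(-209*1/1777)) + 764 = (-103092 - 781*(-209/1777) + 162096 + 1228*(-209/1777)) + 764 = (-103092 + 163229/1777 + 162096 - 256652/1777) + 764 = 104756685/1777 + 764 = 106114313/1777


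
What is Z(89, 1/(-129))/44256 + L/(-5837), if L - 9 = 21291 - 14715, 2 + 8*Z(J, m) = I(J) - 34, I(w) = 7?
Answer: -2331575353/2066578176 ≈ -1.1282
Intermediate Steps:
Z(J, m) = -29/8 (Z(J, m) = -¼ + (7 - 34)/8 = -¼ + (⅛)*(-27) = -¼ - 27/8 = -29/8)
L = 6585 (L = 9 + (21291 - 14715) = 9 + 6576 = 6585)
Z(89, 1/(-129))/44256 + L/(-5837) = -29/8/44256 + 6585/(-5837) = -29/8*1/44256 + 6585*(-1/5837) = -29/354048 - 6585/5837 = -2331575353/2066578176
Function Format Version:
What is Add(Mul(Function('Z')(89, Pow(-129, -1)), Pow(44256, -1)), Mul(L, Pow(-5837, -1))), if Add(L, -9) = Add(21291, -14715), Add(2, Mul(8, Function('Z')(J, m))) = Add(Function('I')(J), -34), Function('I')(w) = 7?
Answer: Rational(-2331575353, 2066578176) ≈ -1.1282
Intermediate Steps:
Function('Z')(J, m) = Rational(-29, 8) (Function('Z')(J, m) = Add(Rational(-1, 4), Mul(Rational(1, 8), Add(7, -34))) = Add(Rational(-1, 4), Mul(Rational(1, 8), -27)) = Add(Rational(-1, 4), Rational(-27, 8)) = Rational(-29, 8))
L = 6585 (L = Add(9, Add(21291, -14715)) = Add(9, 6576) = 6585)
Add(Mul(Function('Z')(89, Pow(-129, -1)), Pow(44256, -1)), Mul(L, Pow(-5837, -1))) = Add(Mul(Rational(-29, 8), Pow(44256, -1)), Mul(6585, Pow(-5837, -1))) = Add(Mul(Rational(-29, 8), Rational(1, 44256)), Mul(6585, Rational(-1, 5837))) = Add(Rational(-29, 354048), Rational(-6585, 5837)) = Rational(-2331575353, 2066578176)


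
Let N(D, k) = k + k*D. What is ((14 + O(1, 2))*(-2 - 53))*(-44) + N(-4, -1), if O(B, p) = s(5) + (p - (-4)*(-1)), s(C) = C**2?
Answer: 89543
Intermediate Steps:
O(B, p) = 21 + p (O(B, p) = 5**2 + (p - (-4)*(-1)) = 25 + (p - 1*4) = 25 + (p - 4) = 25 + (-4 + p) = 21 + p)
N(D, k) = k + D*k
((14 + O(1, 2))*(-2 - 53))*(-44) + N(-4, -1) = ((14 + (21 + 2))*(-2 - 53))*(-44) - (1 - 4) = ((14 + 23)*(-55))*(-44) - 1*(-3) = (37*(-55))*(-44) + 3 = -2035*(-44) + 3 = 89540 + 3 = 89543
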